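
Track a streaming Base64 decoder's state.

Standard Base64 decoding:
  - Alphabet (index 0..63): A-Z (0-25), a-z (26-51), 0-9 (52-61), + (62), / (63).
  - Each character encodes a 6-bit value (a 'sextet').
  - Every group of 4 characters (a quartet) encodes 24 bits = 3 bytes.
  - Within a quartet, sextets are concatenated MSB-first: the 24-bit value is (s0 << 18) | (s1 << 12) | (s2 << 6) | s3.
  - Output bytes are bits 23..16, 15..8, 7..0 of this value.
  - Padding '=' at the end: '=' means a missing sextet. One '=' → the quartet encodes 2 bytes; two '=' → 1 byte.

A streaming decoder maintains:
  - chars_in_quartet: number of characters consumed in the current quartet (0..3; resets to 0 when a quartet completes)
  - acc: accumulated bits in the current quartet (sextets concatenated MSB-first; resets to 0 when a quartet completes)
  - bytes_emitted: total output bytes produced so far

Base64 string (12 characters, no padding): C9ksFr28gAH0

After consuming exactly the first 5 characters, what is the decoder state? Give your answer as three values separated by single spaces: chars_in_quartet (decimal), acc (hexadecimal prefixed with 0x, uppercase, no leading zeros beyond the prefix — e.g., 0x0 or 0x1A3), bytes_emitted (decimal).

Answer: 1 0x5 3

Derivation:
After char 0 ('C'=2): chars_in_quartet=1 acc=0x2 bytes_emitted=0
After char 1 ('9'=61): chars_in_quartet=2 acc=0xBD bytes_emitted=0
After char 2 ('k'=36): chars_in_quartet=3 acc=0x2F64 bytes_emitted=0
After char 3 ('s'=44): chars_in_quartet=4 acc=0xBD92C -> emit 0B D9 2C, reset; bytes_emitted=3
After char 4 ('F'=5): chars_in_quartet=1 acc=0x5 bytes_emitted=3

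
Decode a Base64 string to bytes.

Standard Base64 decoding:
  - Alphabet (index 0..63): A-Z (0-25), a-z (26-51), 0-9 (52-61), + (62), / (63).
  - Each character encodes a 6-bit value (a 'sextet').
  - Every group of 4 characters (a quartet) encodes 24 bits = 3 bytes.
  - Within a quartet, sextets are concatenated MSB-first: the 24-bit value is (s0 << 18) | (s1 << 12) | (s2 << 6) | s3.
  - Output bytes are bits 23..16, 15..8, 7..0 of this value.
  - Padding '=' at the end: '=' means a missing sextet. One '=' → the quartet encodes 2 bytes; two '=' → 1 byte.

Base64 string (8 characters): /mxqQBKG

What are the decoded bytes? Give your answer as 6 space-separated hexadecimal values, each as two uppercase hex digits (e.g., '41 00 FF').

Answer: FE 6C 6A 40 12 86

Derivation:
After char 0 ('/'=63): chars_in_quartet=1 acc=0x3F bytes_emitted=0
After char 1 ('m'=38): chars_in_quartet=2 acc=0xFE6 bytes_emitted=0
After char 2 ('x'=49): chars_in_quartet=3 acc=0x3F9B1 bytes_emitted=0
After char 3 ('q'=42): chars_in_quartet=4 acc=0xFE6C6A -> emit FE 6C 6A, reset; bytes_emitted=3
After char 4 ('Q'=16): chars_in_quartet=1 acc=0x10 bytes_emitted=3
After char 5 ('B'=1): chars_in_quartet=2 acc=0x401 bytes_emitted=3
After char 6 ('K'=10): chars_in_quartet=3 acc=0x1004A bytes_emitted=3
After char 7 ('G'=6): chars_in_quartet=4 acc=0x401286 -> emit 40 12 86, reset; bytes_emitted=6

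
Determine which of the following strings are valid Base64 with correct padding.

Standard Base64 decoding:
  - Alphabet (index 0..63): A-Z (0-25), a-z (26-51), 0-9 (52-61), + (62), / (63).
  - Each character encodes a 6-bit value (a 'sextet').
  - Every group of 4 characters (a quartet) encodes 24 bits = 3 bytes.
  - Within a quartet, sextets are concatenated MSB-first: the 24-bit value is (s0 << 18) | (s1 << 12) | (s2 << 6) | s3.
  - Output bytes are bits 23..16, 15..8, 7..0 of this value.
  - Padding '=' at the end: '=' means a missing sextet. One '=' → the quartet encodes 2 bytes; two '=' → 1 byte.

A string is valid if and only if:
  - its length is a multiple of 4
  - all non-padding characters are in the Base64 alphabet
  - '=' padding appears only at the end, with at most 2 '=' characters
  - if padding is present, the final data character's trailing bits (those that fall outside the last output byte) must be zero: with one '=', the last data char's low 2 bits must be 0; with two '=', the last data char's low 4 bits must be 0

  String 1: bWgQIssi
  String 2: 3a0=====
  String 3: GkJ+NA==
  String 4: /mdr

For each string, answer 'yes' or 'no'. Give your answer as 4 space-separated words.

String 1: 'bWgQIssi' → valid
String 2: '3a0=====' → invalid (5 pad chars (max 2))
String 3: 'GkJ+NA==' → valid
String 4: '/mdr' → valid

Answer: yes no yes yes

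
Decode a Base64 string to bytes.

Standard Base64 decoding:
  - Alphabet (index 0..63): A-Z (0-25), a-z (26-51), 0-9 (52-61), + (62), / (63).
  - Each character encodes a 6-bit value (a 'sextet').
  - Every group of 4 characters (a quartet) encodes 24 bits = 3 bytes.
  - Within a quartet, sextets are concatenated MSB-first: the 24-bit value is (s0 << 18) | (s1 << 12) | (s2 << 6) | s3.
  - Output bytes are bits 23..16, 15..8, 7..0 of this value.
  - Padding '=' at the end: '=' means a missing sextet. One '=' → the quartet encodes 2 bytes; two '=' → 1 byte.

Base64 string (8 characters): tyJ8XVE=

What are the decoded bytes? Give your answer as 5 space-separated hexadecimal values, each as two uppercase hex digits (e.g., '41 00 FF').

After char 0 ('t'=45): chars_in_quartet=1 acc=0x2D bytes_emitted=0
After char 1 ('y'=50): chars_in_quartet=2 acc=0xB72 bytes_emitted=0
After char 2 ('J'=9): chars_in_quartet=3 acc=0x2DC89 bytes_emitted=0
After char 3 ('8'=60): chars_in_quartet=4 acc=0xB7227C -> emit B7 22 7C, reset; bytes_emitted=3
After char 4 ('X'=23): chars_in_quartet=1 acc=0x17 bytes_emitted=3
After char 5 ('V'=21): chars_in_quartet=2 acc=0x5D5 bytes_emitted=3
After char 6 ('E'=4): chars_in_quartet=3 acc=0x17544 bytes_emitted=3
Padding '=': partial quartet acc=0x17544 -> emit 5D 51; bytes_emitted=5

Answer: B7 22 7C 5D 51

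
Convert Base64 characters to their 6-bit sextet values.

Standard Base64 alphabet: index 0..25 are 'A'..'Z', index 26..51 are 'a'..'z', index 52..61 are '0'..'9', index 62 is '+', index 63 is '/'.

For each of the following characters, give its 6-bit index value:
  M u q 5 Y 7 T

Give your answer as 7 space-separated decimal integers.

Answer: 12 46 42 57 24 59 19

Derivation:
'M': A..Z range, ord('M') − ord('A') = 12
'u': a..z range, 26 + ord('u') − ord('a') = 46
'q': a..z range, 26 + ord('q') − ord('a') = 42
'5': 0..9 range, 52 + ord('5') − ord('0') = 57
'Y': A..Z range, ord('Y') − ord('A') = 24
'7': 0..9 range, 52 + ord('7') − ord('0') = 59
'T': A..Z range, ord('T') − ord('A') = 19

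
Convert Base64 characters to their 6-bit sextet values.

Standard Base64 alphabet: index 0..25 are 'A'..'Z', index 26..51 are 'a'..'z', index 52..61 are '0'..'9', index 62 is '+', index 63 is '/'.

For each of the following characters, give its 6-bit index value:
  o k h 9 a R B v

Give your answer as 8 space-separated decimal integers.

'o': a..z range, 26 + ord('o') − ord('a') = 40
'k': a..z range, 26 + ord('k') − ord('a') = 36
'h': a..z range, 26 + ord('h') − ord('a') = 33
'9': 0..9 range, 52 + ord('9') − ord('0') = 61
'a': a..z range, 26 + ord('a') − ord('a') = 26
'R': A..Z range, ord('R') − ord('A') = 17
'B': A..Z range, ord('B') − ord('A') = 1
'v': a..z range, 26 + ord('v') − ord('a') = 47

Answer: 40 36 33 61 26 17 1 47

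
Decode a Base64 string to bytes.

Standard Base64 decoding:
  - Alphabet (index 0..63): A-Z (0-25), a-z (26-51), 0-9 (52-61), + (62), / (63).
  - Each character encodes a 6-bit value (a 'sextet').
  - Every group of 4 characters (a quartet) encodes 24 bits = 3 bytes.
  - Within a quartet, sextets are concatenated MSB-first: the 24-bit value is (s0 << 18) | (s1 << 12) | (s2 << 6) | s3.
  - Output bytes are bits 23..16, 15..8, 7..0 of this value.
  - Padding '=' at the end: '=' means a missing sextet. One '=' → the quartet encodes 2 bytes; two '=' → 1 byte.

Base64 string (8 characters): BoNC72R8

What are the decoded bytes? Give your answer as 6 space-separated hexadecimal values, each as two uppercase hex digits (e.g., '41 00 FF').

After char 0 ('B'=1): chars_in_quartet=1 acc=0x1 bytes_emitted=0
After char 1 ('o'=40): chars_in_quartet=2 acc=0x68 bytes_emitted=0
After char 2 ('N'=13): chars_in_quartet=3 acc=0x1A0D bytes_emitted=0
After char 3 ('C'=2): chars_in_quartet=4 acc=0x68342 -> emit 06 83 42, reset; bytes_emitted=3
After char 4 ('7'=59): chars_in_quartet=1 acc=0x3B bytes_emitted=3
After char 5 ('2'=54): chars_in_quartet=2 acc=0xEF6 bytes_emitted=3
After char 6 ('R'=17): chars_in_quartet=3 acc=0x3BD91 bytes_emitted=3
After char 7 ('8'=60): chars_in_quartet=4 acc=0xEF647C -> emit EF 64 7C, reset; bytes_emitted=6

Answer: 06 83 42 EF 64 7C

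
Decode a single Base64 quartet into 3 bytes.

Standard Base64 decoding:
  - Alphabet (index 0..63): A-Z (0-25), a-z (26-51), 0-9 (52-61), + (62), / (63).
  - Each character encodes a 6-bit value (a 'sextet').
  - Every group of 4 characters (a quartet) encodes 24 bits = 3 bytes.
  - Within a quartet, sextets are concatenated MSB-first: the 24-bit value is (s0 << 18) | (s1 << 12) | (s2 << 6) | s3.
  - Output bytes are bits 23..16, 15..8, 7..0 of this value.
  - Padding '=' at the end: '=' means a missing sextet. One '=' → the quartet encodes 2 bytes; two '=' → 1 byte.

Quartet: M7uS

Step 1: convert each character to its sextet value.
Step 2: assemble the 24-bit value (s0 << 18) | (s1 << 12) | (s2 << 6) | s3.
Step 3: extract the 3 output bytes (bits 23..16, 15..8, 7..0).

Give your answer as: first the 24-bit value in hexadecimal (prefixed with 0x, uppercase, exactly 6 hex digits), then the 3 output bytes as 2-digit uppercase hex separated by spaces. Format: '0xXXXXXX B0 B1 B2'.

Sextets: M=12, 7=59, u=46, S=18
24-bit: (12<<18) | (59<<12) | (46<<6) | 18
      = 0x300000 | 0x03B000 | 0x000B80 | 0x000012
      = 0x33BB92
Bytes: (v>>16)&0xFF=33, (v>>8)&0xFF=BB, v&0xFF=92

Answer: 0x33BB92 33 BB 92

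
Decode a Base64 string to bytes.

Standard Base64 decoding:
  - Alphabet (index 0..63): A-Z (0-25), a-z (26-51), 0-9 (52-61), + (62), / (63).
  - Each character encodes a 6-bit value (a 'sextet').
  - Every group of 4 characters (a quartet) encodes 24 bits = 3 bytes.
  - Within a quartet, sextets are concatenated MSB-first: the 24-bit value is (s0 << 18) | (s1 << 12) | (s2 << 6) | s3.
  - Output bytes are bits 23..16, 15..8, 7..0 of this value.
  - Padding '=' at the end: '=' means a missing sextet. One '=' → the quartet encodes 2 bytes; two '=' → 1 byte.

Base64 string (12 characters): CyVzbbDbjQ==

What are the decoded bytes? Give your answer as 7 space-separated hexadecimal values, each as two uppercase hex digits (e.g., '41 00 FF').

Answer: 0B 25 73 6D B0 DB 8D

Derivation:
After char 0 ('C'=2): chars_in_quartet=1 acc=0x2 bytes_emitted=0
After char 1 ('y'=50): chars_in_quartet=2 acc=0xB2 bytes_emitted=0
After char 2 ('V'=21): chars_in_quartet=3 acc=0x2C95 bytes_emitted=0
After char 3 ('z'=51): chars_in_quartet=4 acc=0xB2573 -> emit 0B 25 73, reset; bytes_emitted=3
After char 4 ('b'=27): chars_in_quartet=1 acc=0x1B bytes_emitted=3
After char 5 ('b'=27): chars_in_quartet=2 acc=0x6DB bytes_emitted=3
After char 6 ('D'=3): chars_in_quartet=3 acc=0x1B6C3 bytes_emitted=3
After char 7 ('b'=27): chars_in_quartet=4 acc=0x6DB0DB -> emit 6D B0 DB, reset; bytes_emitted=6
After char 8 ('j'=35): chars_in_quartet=1 acc=0x23 bytes_emitted=6
After char 9 ('Q'=16): chars_in_quartet=2 acc=0x8D0 bytes_emitted=6
Padding '==': partial quartet acc=0x8D0 -> emit 8D; bytes_emitted=7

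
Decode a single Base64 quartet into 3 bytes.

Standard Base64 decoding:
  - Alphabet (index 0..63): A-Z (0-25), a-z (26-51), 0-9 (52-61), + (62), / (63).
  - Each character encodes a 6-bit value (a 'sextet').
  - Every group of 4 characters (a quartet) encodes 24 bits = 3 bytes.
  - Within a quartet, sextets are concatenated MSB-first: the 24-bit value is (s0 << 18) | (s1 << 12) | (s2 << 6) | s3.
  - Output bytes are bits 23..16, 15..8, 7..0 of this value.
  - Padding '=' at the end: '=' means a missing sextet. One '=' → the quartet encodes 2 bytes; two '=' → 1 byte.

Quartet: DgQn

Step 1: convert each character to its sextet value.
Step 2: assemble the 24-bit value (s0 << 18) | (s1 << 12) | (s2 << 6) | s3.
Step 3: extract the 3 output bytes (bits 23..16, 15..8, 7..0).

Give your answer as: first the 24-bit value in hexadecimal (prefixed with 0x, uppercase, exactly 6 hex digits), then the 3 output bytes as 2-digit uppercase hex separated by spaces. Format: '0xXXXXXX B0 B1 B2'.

Answer: 0x0E0427 0E 04 27

Derivation:
Sextets: D=3, g=32, Q=16, n=39
24-bit: (3<<18) | (32<<12) | (16<<6) | 39
      = 0x0C0000 | 0x020000 | 0x000400 | 0x000027
      = 0x0E0427
Bytes: (v>>16)&0xFF=0E, (v>>8)&0xFF=04, v&0xFF=27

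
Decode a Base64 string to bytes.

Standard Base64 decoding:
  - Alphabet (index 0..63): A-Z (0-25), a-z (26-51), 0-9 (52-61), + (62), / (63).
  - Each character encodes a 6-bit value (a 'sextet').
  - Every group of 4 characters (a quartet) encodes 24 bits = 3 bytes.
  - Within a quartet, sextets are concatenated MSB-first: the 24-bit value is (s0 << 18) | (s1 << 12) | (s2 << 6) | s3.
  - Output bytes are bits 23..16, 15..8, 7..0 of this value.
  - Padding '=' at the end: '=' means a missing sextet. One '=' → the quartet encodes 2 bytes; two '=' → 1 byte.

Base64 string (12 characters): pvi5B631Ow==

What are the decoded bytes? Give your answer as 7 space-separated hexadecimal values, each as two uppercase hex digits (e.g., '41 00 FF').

Answer: A6 F8 B9 07 AD F5 3B

Derivation:
After char 0 ('p'=41): chars_in_quartet=1 acc=0x29 bytes_emitted=0
After char 1 ('v'=47): chars_in_quartet=2 acc=0xA6F bytes_emitted=0
After char 2 ('i'=34): chars_in_quartet=3 acc=0x29BE2 bytes_emitted=0
After char 3 ('5'=57): chars_in_quartet=4 acc=0xA6F8B9 -> emit A6 F8 B9, reset; bytes_emitted=3
After char 4 ('B'=1): chars_in_quartet=1 acc=0x1 bytes_emitted=3
After char 5 ('6'=58): chars_in_quartet=2 acc=0x7A bytes_emitted=3
After char 6 ('3'=55): chars_in_quartet=3 acc=0x1EB7 bytes_emitted=3
After char 7 ('1'=53): chars_in_quartet=4 acc=0x7ADF5 -> emit 07 AD F5, reset; bytes_emitted=6
After char 8 ('O'=14): chars_in_quartet=1 acc=0xE bytes_emitted=6
After char 9 ('w'=48): chars_in_quartet=2 acc=0x3B0 bytes_emitted=6
Padding '==': partial quartet acc=0x3B0 -> emit 3B; bytes_emitted=7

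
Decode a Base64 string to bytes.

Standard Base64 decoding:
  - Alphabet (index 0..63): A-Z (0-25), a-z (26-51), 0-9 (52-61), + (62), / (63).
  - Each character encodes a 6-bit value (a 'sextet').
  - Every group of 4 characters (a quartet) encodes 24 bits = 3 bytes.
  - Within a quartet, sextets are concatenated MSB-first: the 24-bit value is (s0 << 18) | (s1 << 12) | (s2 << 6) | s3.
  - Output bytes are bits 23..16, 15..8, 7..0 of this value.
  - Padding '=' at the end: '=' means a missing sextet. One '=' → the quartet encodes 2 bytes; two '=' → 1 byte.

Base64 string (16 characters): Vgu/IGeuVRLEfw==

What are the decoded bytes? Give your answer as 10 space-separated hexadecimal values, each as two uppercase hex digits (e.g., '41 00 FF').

Answer: 56 0B BF 20 67 AE 55 12 C4 7F

Derivation:
After char 0 ('V'=21): chars_in_quartet=1 acc=0x15 bytes_emitted=0
After char 1 ('g'=32): chars_in_quartet=2 acc=0x560 bytes_emitted=0
After char 2 ('u'=46): chars_in_quartet=3 acc=0x1582E bytes_emitted=0
After char 3 ('/'=63): chars_in_quartet=4 acc=0x560BBF -> emit 56 0B BF, reset; bytes_emitted=3
After char 4 ('I'=8): chars_in_quartet=1 acc=0x8 bytes_emitted=3
After char 5 ('G'=6): chars_in_quartet=2 acc=0x206 bytes_emitted=3
After char 6 ('e'=30): chars_in_quartet=3 acc=0x819E bytes_emitted=3
After char 7 ('u'=46): chars_in_quartet=4 acc=0x2067AE -> emit 20 67 AE, reset; bytes_emitted=6
After char 8 ('V'=21): chars_in_quartet=1 acc=0x15 bytes_emitted=6
After char 9 ('R'=17): chars_in_quartet=2 acc=0x551 bytes_emitted=6
After char 10 ('L'=11): chars_in_quartet=3 acc=0x1544B bytes_emitted=6
After char 11 ('E'=4): chars_in_quartet=4 acc=0x5512C4 -> emit 55 12 C4, reset; bytes_emitted=9
After char 12 ('f'=31): chars_in_quartet=1 acc=0x1F bytes_emitted=9
After char 13 ('w'=48): chars_in_quartet=2 acc=0x7F0 bytes_emitted=9
Padding '==': partial quartet acc=0x7F0 -> emit 7F; bytes_emitted=10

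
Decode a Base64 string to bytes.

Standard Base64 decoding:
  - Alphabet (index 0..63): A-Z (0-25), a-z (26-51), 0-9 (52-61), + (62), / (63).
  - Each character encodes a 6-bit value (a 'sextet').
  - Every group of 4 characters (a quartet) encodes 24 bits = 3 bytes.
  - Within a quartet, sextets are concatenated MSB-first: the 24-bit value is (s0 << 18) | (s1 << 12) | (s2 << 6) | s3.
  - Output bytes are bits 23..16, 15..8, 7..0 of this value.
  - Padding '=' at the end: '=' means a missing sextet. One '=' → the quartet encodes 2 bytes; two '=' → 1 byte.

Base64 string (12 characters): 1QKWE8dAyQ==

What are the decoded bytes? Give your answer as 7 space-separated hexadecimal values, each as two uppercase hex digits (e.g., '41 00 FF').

Answer: D5 02 96 13 C7 40 C9

Derivation:
After char 0 ('1'=53): chars_in_quartet=1 acc=0x35 bytes_emitted=0
After char 1 ('Q'=16): chars_in_quartet=2 acc=0xD50 bytes_emitted=0
After char 2 ('K'=10): chars_in_quartet=3 acc=0x3540A bytes_emitted=0
After char 3 ('W'=22): chars_in_quartet=4 acc=0xD50296 -> emit D5 02 96, reset; bytes_emitted=3
After char 4 ('E'=4): chars_in_quartet=1 acc=0x4 bytes_emitted=3
After char 5 ('8'=60): chars_in_quartet=2 acc=0x13C bytes_emitted=3
After char 6 ('d'=29): chars_in_quartet=3 acc=0x4F1D bytes_emitted=3
After char 7 ('A'=0): chars_in_quartet=4 acc=0x13C740 -> emit 13 C7 40, reset; bytes_emitted=6
After char 8 ('y'=50): chars_in_quartet=1 acc=0x32 bytes_emitted=6
After char 9 ('Q'=16): chars_in_quartet=2 acc=0xC90 bytes_emitted=6
Padding '==': partial quartet acc=0xC90 -> emit C9; bytes_emitted=7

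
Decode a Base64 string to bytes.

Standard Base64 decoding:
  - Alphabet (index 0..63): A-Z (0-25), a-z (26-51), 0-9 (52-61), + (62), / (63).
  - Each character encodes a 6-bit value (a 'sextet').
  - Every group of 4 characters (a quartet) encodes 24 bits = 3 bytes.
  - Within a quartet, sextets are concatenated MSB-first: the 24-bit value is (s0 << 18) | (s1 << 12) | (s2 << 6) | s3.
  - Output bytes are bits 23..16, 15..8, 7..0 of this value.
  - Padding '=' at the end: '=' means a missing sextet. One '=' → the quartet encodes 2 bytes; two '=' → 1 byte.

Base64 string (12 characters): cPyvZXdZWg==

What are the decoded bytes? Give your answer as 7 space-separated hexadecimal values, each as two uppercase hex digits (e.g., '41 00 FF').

Answer: 70 FC AF 65 77 59 5A

Derivation:
After char 0 ('c'=28): chars_in_quartet=1 acc=0x1C bytes_emitted=0
After char 1 ('P'=15): chars_in_quartet=2 acc=0x70F bytes_emitted=0
After char 2 ('y'=50): chars_in_quartet=3 acc=0x1C3F2 bytes_emitted=0
After char 3 ('v'=47): chars_in_quartet=4 acc=0x70FCAF -> emit 70 FC AF, reset; bytes_emitted=3
After char 4 ('Z'=25): chars_in_quartet=1 acc=0x19 bytes_emitted=3
After char 5 ('X'=23): chars_in_quartet=2 acc=0x657 bytes_emitted=3
After char 6 ('d'=29): chars_in_quartet=3 acc=0x195DD bytes_emitted=3
After char 7 ('Z'=25): chars_in_quartet=4 acc=0x657759 -> emit 65 77 59, reset; bytes_emitted=6
After char 8 ('W'=22): chars_in_quartet=1 acc=0x16 bytes_emitted=6
After char 9 ('g'=32): chars_in_quartet=2 acc=0x5A0 bytes_emitted=6
Padding '==': partial quartet acc=0x5A0 -> emit 5A; bytes_emitted=7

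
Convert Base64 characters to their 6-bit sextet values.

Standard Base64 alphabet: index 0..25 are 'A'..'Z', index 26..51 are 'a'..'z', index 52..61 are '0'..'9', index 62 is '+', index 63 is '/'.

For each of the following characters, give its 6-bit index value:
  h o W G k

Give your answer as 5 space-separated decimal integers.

Answer: 33 40 22 6 36

Derivation:
'h': a..z range, 26 + ord('h') − ord('a') = 33
'o': a..z range, 26 + ord('o') − ord('a') = 40
'W': A..Z range, ord('W') − ord('A') = 22
'G': A..Z range, ord('G') − ord('A') = 6
'k': a..z range, 26 + ord('k') − ord('a') = 36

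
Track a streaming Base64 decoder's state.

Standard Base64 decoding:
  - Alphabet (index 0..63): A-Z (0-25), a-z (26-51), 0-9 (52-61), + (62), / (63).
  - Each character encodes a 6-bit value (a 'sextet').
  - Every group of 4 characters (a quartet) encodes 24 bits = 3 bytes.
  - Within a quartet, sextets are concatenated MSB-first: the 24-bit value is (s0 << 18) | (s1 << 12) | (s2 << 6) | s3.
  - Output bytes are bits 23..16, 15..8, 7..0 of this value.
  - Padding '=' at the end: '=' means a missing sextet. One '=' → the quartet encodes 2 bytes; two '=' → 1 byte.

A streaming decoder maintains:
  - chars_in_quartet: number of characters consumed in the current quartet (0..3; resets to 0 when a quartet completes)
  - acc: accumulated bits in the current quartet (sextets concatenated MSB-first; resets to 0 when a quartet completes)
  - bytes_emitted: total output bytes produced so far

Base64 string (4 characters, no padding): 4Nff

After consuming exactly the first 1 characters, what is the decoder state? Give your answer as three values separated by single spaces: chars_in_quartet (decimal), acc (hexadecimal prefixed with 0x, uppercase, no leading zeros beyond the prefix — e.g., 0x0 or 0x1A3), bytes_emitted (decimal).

Answer: 1 0x38 0

Derivation:
After char 0 ('4'=56): chars_in_quartet=1 acc=0x38 bytes_emitted=0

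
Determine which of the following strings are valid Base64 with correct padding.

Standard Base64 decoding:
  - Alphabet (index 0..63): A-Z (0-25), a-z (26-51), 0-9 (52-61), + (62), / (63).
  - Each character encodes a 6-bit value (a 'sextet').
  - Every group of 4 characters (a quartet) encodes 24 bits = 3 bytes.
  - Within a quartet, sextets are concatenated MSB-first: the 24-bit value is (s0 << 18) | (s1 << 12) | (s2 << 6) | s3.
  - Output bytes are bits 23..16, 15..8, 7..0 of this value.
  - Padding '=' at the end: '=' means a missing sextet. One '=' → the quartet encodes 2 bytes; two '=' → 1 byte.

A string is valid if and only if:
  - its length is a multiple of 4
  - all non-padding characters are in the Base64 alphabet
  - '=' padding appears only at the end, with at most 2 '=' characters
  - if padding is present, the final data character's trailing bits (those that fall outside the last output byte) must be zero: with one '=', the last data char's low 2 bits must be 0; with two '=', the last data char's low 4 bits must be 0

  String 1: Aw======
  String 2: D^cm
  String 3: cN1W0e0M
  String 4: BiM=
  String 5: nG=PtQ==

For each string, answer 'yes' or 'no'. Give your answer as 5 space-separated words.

Answer: no no yes yes no

Derivation:
String 1: 'Aw======' → invalid (6 pad chars (max 2))
String 2: 'D^cm' → invalid (bad char(s): ['^'])
String 3: 'cN1W0e0M' → valid
String 4: 'BiM=' → valid
String 5: 'nG=PtQ==' → invalid (bad char(s): ['=']; '=' in middle)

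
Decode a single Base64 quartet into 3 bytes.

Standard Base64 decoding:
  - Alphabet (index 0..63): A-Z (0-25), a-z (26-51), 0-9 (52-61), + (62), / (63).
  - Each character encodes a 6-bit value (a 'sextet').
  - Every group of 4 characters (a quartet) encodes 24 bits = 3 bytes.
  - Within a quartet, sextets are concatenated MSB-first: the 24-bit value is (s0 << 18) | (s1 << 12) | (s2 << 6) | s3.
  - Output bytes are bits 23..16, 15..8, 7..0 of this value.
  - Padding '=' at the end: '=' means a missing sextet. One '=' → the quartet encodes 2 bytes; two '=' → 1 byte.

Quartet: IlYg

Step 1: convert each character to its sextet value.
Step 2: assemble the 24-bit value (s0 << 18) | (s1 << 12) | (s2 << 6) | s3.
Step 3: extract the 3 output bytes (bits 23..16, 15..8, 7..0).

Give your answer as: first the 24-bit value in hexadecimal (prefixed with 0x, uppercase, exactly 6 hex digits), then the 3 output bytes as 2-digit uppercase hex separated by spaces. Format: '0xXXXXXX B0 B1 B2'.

Sextets: I=8, l=37, Y=24, g=32
24-bit: (8<<18) | (37<<12) | (24<<6) | 32
      = 0x200000 | 0x025000 | 0x000600 | 0x000020
      = 0x225620
Bytes: (v>>16)&0xFF=22, (v>>8)&0xFF=56, v&0xFF=20

Answer: 0x225620 22 56 20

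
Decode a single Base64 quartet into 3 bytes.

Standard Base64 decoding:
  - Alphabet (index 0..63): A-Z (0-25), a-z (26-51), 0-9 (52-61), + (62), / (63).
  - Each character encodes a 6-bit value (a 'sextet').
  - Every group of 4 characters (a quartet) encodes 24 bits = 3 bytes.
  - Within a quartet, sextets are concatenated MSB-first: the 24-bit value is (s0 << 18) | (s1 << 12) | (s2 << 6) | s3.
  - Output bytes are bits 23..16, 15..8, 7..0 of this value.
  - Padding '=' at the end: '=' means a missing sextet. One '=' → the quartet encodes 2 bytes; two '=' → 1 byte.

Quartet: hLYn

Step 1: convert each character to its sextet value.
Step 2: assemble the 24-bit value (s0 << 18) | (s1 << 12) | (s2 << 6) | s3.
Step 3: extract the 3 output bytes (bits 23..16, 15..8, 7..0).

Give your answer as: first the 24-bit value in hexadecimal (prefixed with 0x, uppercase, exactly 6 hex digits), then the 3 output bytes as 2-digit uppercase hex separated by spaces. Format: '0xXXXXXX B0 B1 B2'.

Sextets: h=33, L=11, Y=24, n=39
24-bit: (33<<18) | (11<<12) | (24<<6) | 39
      = 0x840000 | 0x00B000 | 0x000600 | 0x000027
      = 0x84B627
Bytes: (v>>16)&0xFF=84, (v>>8)&0xFF=B6, v&0xFF=27

Answer: 0x84B627 84 B6 27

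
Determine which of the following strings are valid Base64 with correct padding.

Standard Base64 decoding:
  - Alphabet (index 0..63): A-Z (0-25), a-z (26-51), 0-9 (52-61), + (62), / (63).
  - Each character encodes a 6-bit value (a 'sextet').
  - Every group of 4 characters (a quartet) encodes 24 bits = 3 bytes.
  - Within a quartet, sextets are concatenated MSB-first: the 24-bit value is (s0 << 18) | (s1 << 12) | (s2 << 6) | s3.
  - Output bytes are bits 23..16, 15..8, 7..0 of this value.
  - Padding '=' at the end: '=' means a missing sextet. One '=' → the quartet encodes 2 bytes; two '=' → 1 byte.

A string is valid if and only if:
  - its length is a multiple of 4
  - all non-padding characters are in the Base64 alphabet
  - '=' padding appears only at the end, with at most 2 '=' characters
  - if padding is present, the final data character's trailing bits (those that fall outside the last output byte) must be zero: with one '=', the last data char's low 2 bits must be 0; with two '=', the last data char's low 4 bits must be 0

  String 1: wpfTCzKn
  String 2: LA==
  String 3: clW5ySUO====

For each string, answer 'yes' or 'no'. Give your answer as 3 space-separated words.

Answer: yes yes no

Derivation:
String 1: 'wpfTCzKn' → valid
String 2: 'LA==' → valid
String 3: 'clW5ySUO====' → invalid (4 pad chars (max 2))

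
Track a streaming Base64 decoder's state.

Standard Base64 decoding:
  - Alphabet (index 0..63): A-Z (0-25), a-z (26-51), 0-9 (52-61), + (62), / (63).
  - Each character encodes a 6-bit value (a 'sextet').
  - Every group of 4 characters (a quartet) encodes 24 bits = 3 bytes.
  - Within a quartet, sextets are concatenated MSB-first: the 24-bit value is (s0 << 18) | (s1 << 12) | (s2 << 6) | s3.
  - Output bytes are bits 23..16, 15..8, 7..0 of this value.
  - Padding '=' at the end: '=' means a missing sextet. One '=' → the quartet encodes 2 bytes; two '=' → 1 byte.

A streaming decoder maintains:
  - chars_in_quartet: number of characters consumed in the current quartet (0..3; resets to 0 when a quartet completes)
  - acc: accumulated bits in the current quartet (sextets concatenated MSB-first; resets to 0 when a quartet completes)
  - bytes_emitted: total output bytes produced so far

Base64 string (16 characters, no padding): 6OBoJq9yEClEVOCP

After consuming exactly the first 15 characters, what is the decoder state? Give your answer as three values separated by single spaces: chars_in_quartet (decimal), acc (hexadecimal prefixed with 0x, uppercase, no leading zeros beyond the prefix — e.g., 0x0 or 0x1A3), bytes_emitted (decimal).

After char 0 ('6'=58): chars_in_quartet=1 acc=0x3A bytes_emitted=0
After char 1 ('O'=14): chars_in_quartet=2 acc=0xE8E bytes_emitted=0
After char 2 ('B'=1): chars_in_quartet=3 acc=0x3A381 bytes_emitted=0
After char 3 ('o'=40): chars_in_quartet=4 acc=0xE8E068 -> emit E8 E0 68, reset; bytes_emitted=3
After char 4 ('J'=9): chars_in_quartet=1 acc=0x9 bytes_emitted=3
After char 5 ('q'=42): chars_in_quartet=2 acc=0x26A bytes_emitted=3
After char 6 ('9'=61): chars_in_quartet=3 acc=0x9ABD bytes_emitted=3
After char 7 ('y'=50): chars_in_quartet=4 acc=0x26AF72 -> emit 26 AF 72, reset; bytes_emitted=6
After char 8 ('E'=4): chars_in_quartet=1 acc=0x4 bytes_emitted=6
After char 9 ('C'=2): chars_in_quartet=2 acc=0x102 bytes_emitted=6
After char 10 ('l'=37): chars_in_quartet=3 acc=0x40A5 bytes_emitted=6
After char 11 ('E'=4): chars_in_quartet=4 acc=0x102944 -> emit 10 29 44, reset; bytes_emitted=9
After char 12 ('V'=21): chars_in_quartet=1 acc=0x15 bytes_emitted=9
After char 13 ('O'=14): chars_in_quartet=2 acc=0x54E bytes_emitted=9
After char 14 ('C'=2): chars_in_quartet=3 acc=0x15382 bytes_emitted=9

Answer: 3 0x15382 9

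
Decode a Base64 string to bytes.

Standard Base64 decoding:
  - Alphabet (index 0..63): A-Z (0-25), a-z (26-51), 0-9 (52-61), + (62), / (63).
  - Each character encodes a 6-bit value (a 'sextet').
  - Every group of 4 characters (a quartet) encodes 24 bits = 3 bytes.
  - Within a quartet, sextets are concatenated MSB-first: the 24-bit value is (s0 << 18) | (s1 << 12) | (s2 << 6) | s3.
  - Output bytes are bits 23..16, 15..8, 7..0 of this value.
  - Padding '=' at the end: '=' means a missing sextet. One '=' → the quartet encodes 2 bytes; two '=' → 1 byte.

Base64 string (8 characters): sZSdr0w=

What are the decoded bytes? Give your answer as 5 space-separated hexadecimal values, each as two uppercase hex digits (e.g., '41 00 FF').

Answer: B1 94 9D AF 4C

Derivation:
After char 0 ('s'=44): chars_in_quartet=1 acc=0x2C bytes_emitted=0
After char 1 ('Z'=25): chars_in_quartet=2 acc=0xB19 bytes_emitted=0
After char 2 ('S'=18): chars_in_quartet=3 acc=0x2C652 bytes_emitted=0
After char 3 ('d'=29): chars_in_quartet=4 acc=0xB1949D -> emit B1 94 9D, reset; bytes_emitted=3
After char 4 ('r'=43): chars_in_quartet=1 acc=0x2B bytes_emitted=3
After char 5 ('0'=52): chars_in_quartet=2 acc=0xAF4 bytes_emitted=3
After char 6 ('w'=48): chars_in_quartet=3 acc=0x2BD30 bytes_emitted=3
Padding '=': partial quartet acc=0x2BD30 -> emit AF 4C; bytes_emitted=5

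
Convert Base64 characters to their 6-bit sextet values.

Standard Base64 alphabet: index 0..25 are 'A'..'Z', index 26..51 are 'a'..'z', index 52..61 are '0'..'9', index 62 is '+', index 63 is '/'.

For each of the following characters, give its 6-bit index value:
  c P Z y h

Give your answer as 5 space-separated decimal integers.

'c': a..z range, 26 + ord('c') − ord('a') = 28
'P': A..Z range, ord('P') − ord('A') = 15
'Z': A..Z range, ord('Z') − ord('A') = 25
'y': a..z range, 26 + ord('y') − ord('a') = 50
'h': a..z range, 26 + ord('h') − ord('a') = 33

Answer: 28 15 25 50 33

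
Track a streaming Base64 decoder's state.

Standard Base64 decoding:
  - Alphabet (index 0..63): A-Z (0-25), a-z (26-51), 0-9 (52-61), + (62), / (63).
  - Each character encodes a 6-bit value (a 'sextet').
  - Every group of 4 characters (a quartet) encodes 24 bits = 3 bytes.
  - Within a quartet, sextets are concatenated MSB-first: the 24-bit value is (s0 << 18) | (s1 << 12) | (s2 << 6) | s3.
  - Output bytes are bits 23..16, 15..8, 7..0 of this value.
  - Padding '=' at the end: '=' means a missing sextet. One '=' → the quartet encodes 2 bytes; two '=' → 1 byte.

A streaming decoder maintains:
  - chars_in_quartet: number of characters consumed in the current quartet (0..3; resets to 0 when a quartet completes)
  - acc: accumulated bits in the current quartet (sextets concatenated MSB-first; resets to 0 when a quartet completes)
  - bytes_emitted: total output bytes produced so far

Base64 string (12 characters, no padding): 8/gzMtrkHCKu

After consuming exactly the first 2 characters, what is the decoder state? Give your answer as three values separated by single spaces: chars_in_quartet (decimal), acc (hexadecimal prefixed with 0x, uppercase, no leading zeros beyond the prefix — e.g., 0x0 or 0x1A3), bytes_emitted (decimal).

After char 0 ('8'=60): chars_in_quartet=1 acc=0x3C bytes_emitted=0
After char 1 ('/'=63): chars_in_quartet=2 acc=0xF3F bytes_emitted=0

Answer: 2 0xF3F 0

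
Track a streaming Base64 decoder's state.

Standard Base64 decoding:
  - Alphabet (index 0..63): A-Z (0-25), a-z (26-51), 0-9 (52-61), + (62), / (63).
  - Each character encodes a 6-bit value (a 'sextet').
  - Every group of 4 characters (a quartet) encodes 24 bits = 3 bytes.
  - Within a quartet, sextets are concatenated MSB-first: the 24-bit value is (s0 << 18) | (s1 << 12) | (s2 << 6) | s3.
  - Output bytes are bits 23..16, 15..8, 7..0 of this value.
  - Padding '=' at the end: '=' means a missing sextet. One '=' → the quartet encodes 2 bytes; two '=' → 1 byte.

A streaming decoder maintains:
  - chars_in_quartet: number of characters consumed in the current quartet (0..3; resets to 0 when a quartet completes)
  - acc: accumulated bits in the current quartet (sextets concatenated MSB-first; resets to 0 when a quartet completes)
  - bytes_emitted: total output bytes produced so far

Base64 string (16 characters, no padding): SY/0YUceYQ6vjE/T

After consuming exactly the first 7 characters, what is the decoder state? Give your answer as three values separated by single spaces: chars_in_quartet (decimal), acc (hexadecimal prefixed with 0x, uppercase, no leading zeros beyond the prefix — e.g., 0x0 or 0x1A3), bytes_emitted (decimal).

After char 0 ('S'=18): chars_in_quartet=1 acc=0x12 bytes_emitted=0
After char 1 ('Y'=24): chars_in_quartet=2 acc=0x498 bytes_emitted=0
After char 2 ('/'=63): chars_in_quartet=3 acc=0x1263F bytes_emitted=0
After char 3 ('0'=52): chars_in_quartet=4 acc=0x498FF4 -> emit 49 8F F4, reset; bytes_emitted=3
After char 4 ('Y'=24): chars_in_quartet=1 acc=0x18 bytes_emitted=3
After char 5 ('U'=20): chars_in_quartet=2 acc=0x614 bytes_emitted=3
After char 6 ('c'=28): chars_in_quartet=3 acc=0x1851C bytes_emitted=3

Answer: 3 0x1851C 3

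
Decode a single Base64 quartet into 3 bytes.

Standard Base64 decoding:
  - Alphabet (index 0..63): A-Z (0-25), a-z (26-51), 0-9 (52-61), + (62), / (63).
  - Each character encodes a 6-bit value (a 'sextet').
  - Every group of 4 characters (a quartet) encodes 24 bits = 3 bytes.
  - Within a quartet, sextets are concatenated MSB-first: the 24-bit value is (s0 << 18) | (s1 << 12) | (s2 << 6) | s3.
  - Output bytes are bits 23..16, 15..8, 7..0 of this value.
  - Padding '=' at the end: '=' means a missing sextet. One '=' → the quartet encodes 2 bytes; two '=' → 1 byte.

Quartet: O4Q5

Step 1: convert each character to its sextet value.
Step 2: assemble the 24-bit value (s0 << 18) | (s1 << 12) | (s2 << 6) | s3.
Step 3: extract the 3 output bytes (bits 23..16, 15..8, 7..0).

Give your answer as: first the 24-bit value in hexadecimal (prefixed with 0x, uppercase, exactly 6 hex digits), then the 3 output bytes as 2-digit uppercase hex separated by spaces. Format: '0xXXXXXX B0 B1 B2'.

Answer: 0x3B8439 3B 84 39

Derivation:
Sextets: O=14, 4=56, Q=16, 5=57
24-bit: (14<<18) | (56<<12) | (16<<6) | 57
      = 0x380000 | 0x038000 | 0x000400 | 0x000039
      = 0x3B8439
Bytes: (v>>16)&0xFF=3B, (v>>8)&0xFF=84, v&0xFF=39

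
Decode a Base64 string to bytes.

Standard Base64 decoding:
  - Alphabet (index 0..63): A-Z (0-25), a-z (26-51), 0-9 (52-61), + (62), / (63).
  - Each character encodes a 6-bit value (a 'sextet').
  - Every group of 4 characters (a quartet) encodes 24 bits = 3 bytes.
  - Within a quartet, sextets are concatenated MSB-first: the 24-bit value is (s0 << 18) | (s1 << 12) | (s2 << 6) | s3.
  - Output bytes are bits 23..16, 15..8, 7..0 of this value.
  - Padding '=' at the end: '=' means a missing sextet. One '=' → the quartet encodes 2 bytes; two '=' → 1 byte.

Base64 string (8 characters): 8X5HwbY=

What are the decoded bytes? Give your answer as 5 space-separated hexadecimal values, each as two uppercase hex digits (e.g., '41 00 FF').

Answer: F1 7E 47 C1 B6

Derivation:
After char 0 ('8'=60): chars_in_quartet=1 acc=0x3C bytes_emitted=0
After char 1 ('X'=23): chars_in_quartet=2 acc=0xF17 bytes_emitted=0
After char 2 ('5'=57): chars_in_quartet=3 acc=0x3C5F9 bytes_emitted=0
After char 3 ('H'=7): chars_in_quartet=4 acc=0xF17E47 -> emit F1 7E 47, reset; bytes_emitted=3
After char 4 ('w'=48): chars_in_quartet=1 acc=0x30 bytes_emitted=3
After char 5 ('b'=27): chars_in_quartet=2 acc=0xC1B bytes_emitted=3
After char 6 ('Y'=24): chars_in_quartet=3 acc=0x306D8 bytes_emitted=3
Padding '=': partial quartet acc=0x306D8 -> emit C1 B6; bytes_emitted=5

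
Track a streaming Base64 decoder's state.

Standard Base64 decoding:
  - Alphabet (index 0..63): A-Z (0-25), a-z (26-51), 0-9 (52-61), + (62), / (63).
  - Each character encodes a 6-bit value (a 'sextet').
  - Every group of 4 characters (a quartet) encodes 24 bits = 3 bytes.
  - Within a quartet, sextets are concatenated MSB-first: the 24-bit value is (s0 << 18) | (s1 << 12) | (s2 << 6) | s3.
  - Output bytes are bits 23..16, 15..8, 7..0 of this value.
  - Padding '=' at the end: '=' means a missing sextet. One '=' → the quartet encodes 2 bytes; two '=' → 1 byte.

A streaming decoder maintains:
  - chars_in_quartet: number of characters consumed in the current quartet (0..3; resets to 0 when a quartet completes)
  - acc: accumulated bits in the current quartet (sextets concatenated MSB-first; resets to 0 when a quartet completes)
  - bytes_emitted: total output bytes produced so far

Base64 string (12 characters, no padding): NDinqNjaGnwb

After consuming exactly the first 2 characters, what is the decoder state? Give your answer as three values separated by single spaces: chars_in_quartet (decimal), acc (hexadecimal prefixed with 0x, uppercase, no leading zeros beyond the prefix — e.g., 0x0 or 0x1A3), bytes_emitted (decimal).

After char 0 ('N'=13): chars_in_quartet=1 acc=0xD bytes_emitted=0
After char 1 ('D'=3): chars_in_quartet=2 acc=0x343 bytes_emitted=0

Answer: 2 0x343 0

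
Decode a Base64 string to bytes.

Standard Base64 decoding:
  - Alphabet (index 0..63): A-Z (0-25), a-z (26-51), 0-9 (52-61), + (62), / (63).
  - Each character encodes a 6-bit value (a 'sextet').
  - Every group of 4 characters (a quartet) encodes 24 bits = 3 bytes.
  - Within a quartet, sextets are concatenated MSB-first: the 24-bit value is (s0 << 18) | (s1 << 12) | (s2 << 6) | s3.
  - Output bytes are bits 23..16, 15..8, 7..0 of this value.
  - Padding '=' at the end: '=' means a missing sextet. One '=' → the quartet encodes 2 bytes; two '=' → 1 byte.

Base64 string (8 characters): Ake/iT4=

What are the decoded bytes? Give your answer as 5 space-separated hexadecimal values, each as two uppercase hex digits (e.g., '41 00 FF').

Answer: 02 47 BF 89 3E

Derivation:
After char 0 ('A'=0): chars_in_quartet=1 acc=0x0 bytes_emitted=0
After char 1 ('k'=36): chars_in_quartet=2 acc=0x24 bytes_emitted=0
After char 2 ('e'=30): chars_in_quartet=3 acc=0x91E bytes_emitted=0
After char 3 ('/'=63): chars_in_quartet=4 acc=0x247BF -> emit 02 47 BF, reset; bytes_emitted=3
After char 4 ('i'=34): chars_in_quartet=1 acc=0x22 bytes_emitted=3
After char 5 ('T'=19): chars_in_quartet=2 acc=0x893 bytes_emitted=3
After char 6 ('4'=56): chars_in_quartet=3 acc=0x224F8 bytes_emitted=3
Padding '=': partial quartet acc=0x224F8 -> emit 89 3E; bytes_emitted=5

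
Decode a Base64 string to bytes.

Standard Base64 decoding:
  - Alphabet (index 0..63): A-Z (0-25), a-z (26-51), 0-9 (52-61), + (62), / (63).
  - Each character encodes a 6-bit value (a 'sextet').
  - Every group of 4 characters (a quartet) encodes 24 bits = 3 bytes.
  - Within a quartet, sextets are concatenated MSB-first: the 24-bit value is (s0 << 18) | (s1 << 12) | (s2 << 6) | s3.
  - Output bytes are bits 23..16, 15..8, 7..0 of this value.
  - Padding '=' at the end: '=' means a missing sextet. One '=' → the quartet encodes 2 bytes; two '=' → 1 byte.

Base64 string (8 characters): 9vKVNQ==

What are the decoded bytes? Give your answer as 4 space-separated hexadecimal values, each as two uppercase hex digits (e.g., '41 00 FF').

After char 0 ('9'=61): chars_in_quartet=1 acc=0x3D bytes_emitted=0
After char 1 ('v'=47): chars_in_quartet=2 acc=0xF6F bytes_emitted=0
After char 2 ('K'=10): chars_in_quartet=3 acc=0x3DBCA bytes_emitted=0
After char 3 ('V'=21): chars_in_quartet=4 acc=0xF6F295 -> emit F6 F2 95, reset; bytes_emitted=3
After char 4 ('N'=13): chars_in_quartet=1 acc=0xD bytes_emitted=3
After char 5 ('Q'=16): chars_in_quartet=2 acc=0x350 bytes_emitted=3
Padding '==': partial quartet acc=0x350 -> emit 35; bytes_emitted=4

Answer: F6 F2 95 35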